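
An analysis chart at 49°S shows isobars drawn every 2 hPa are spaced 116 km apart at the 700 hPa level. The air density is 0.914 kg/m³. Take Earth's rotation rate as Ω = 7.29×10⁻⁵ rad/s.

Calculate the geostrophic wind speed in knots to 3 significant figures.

33.3 knots

Coriolis parameter at 49°S:
f = 2Ω sin φ = 2 × 7.29×10⁻⁵ × sin 49° = 1.10×10⁻⁴ s⁻¹
Pressure gradient: |∂P/∂n| = 200 Pa / 116000 m = 1.72×10⁻³ Pa/m
Geostrophic balance (pressure-gradient force = Coriolis force):
V_g = (1/(fρ)) |∂P/∂n| = 1.72×10⁻³ / (1.10×10⁻⁴ × 0.914) = 17.1 m/s
Converting: 17.1 m/s × 1.944 = 33.3 knots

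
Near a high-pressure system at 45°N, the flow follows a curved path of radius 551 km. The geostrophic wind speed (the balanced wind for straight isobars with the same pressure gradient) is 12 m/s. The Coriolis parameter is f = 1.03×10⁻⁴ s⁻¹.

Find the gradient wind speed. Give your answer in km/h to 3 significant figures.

Around a high, pressure-gradient force acts outward with centrifugal, so Coriolis balances both:
fV = (1/ρ)|∂P/∂n| + V²/R  →  V² − fR·V + fR·V_g = 0
With fR = 1.03×10⁻⁴ × 551×10³ m = 56.8 m/s:
V = [fR − √((fR)² − 4 fR V_g)]/2 = [56.8 − √(56.8² − 4×56.8×12)]/2 = 17.2 m/s
Supergeostrophic (V > V_g = 12 m/s), as expected around a high.
Converting: 17.2 m/s × 3.6 = 62.0 km/h

62.0 km/h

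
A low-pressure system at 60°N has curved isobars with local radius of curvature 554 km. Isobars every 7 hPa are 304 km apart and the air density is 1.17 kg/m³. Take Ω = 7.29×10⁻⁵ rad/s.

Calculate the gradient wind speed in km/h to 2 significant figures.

47 km/h

Coriolis parameter at 60°N:
f = 2Ω sin φ = 2 × 7.29×10⁻⁵ × sin 60° = 1.26×10⁻⁴ s⁻¹
Pressure gradient: |∂P/∂n| = 700 Pa / 304000 m = 2.30×10⁻³ Pa/m
Geostrophic speed: V_g = |∂P/∂n|/(fρ) = 2.30×10⁻³/(1.26×10⁻⁴ × 1.17) = 15.6 m/s
Around a low, centrifugal force acts outward with Coriolis, so pressure-gradient force balances both:
(1/ρ)|∂P/∂n| = fV + V²/R  →  V² + fR·V − fR·V_g = 0
With fR = 1.26×10⁻⁴ × 554×10³ m = 70.0 m/s:
V = [−fR + √((fR)² + 4 fR V_g)]/2 = [−70.0 + √(70.0² + 4×70.0×15.6)]/2 = 13.1 m/s
Subgeostrophic (V < V_g = 15.6 m/s), as expected around a low.
Converting: 13.1 m/s × 3.6 = 47 km/h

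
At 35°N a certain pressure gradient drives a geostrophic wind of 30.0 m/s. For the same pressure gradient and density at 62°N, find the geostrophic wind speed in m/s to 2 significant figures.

With the same pressure gradient and density, V_g ∝ 1/f ∝ 1/sin φ.
V₂ = V₁ · sin φ₁ / sin φ₂ = 30.0 × sin 35° / sin 62°
V₂ = 30.0 × 0.5736/0.8829 = 19 m/s

19 m/s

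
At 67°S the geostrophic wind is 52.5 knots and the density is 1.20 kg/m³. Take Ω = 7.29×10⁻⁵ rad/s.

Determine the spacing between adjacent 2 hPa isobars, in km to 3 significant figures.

46.0 km

Coriolis parameter at 67°S:
f = 2Ω sin φ = 2 × 7.29×10⁻⁵ × sin 67° = 1.34×10⁻⁴ s⁻¹
Wind speed in SI: 52.5 knots = 27.0 m/s
Geostrophic balance rearranged: |∂P/∂n| = f ρ V_g
|∂P/∂n| = 1.34×10⁻⁴ × 1.20 × 27.0 = 4.35×10⁻³ Pa/m
Isobar spacing: Δn = ΔP/|∂P/∂n| = 200 Pa / 4.35×10⁻³ Pa/m = 45980 m ≈ 46.0 km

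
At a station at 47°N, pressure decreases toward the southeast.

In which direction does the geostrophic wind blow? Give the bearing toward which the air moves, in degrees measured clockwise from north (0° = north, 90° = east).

225°

The pressure-gradient force points toward the southeast (bearing 135°).
Geostrophic balance: in the Northern Hemisphere the Coriolis force deflects motion to the right, so the geostrophic wind blows 90° to the right of the pressure-gradient force (low pressure on the left).
Rotating 135° by 90° clockwise gives 225° — the wind blows toward the southwest.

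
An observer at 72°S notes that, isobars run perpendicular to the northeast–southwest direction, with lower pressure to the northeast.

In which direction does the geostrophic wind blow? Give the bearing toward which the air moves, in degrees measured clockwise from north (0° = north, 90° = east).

315°

The pressure-gradient force points toward the northeast (bearing 045°).
Geostrophic balance: in the Southern Hemisphere the Coriolis force deflects motion to the left, so the geostrophic wind blows 90° to the left of the pressure-gradient force (low pressure on the right).
Rotating 045° by 90° counterclockwise gives 315° — the wind blows toward the northwest.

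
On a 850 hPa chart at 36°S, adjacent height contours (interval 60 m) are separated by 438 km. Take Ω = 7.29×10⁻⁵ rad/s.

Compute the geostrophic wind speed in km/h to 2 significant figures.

56 km/h

Coriolis parameter at 36°S:
f = 2Ω sin φ = 2 × 7.29×10⁻⁵ × sin 36° = 8.57×10⁻⁵ s⁻¹
Height gradient: |∂Z/∂n| = 60 m / 438000 m = 1.37×10⁻⁴
On a pressure surface, geostrophic balance gives V_g = (g/f)|∂Z/∂n|:
V_g = 9.81 × 1.37×10⁻⁴ / 8.57×10⁻⁵ = 15.7 m/s
Converting: 15.7 m/s × 3.6 = 56 km/h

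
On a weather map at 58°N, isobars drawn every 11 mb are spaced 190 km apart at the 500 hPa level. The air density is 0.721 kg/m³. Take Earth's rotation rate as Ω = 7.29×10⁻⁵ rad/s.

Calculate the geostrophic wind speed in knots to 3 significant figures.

Coriolis parameter at 58°N:
f = 2Ω sin φ = 2 × 7.29×10⁻⁵ × sin 58° = 1.24×10⁻⁴ s⁻¹
Pressure gradient: |∂P/∂n| = 1100 Pa / 190000 m = 5.79×10⁻³ Pa/m
Geostrophic balance (pressure-gradient force = Coriolis force):
V_g = (1/(fρ)) |∂P/∂n| = 5.79×10⁻³ / (1.24×10⁻⁴ × 0.721) = 64.9 m/s
Converting: 64.9 m/s × 1.944 = 126 knots

126 knots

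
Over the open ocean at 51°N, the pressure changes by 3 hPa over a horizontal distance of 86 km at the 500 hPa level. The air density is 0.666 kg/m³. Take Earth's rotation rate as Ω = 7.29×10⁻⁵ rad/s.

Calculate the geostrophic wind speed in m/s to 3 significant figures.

46.2 m/s

Coriolis parameter at 51°N:
f = 2Ω sin φ = 2 × 7.29×10⁻⁵ × sin 51° = 1.13×10⁻⁴ s⁻¹
Pressure gradient: |∂P/∂n| = 300 Pa / 86000 m = 3.49×10⁻³ Pa/m
Geostrophic balance (pressure-gradient force = Coriolis force):
V_g = (1/(fρ)) |∂P/∂n| = 3.49×10⁻³ / (1.13×10⁻⁴ × 0.666) = 46.2 m/s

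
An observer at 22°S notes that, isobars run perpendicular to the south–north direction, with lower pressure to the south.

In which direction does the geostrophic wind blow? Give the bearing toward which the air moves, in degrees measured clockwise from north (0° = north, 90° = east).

The pressure-gradient force points toward the south (bearing 180°).
Geostrophic balance: in the Southern Hemisphere the Coriolis force deflects motion to the left, so the geostrophic wind blows 90° to the left of the pressure-gradient force (low pressure on the right).
Rotating 180° by 90° counterclockwise gives 090° — the wind blows toward the east.

090°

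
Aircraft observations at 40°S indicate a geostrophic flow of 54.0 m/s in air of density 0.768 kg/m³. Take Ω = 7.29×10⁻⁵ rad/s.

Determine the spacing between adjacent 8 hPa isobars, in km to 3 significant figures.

206 km

Coriolis parameter at 40°S:
f = 2Ω sin φ = 2 × 7.29×10⁻⁵ × sin 40° = 9.37×10⁻⁵ s⁻¹
Geostrophic balance rearranged: |∂P/∂n| = f ρ V_g
|∂P/∂n| = 9.37×10⁻⁵ × 0.768 × 54.0 = 3.89×10⁻³ Pa/m
Isobar spacing: Δn = ΔP/|∂P/∂n| = 800 Pa / 3.89×10⁻³ Pa/m = 205831 m ≈ 206 km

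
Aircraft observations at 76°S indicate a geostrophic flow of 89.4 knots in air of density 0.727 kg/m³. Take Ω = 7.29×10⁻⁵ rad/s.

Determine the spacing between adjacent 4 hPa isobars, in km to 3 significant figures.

Coriolis parameter at 76°S:
f = 2Ω sin φ = 2 × 7.29×10⁻⁵ × sin 76° = 1.41×10⁻⁴ s⁻¹
Wind speed in SI: 89.4 knots = 46.0 m/s
Geostrophic balance rearranged: |∂P/∂n| = f ρ V_g
|∂P/∂n| = 1.41×10⁻⁴ × 0.727 × 46.0 = 4.73×10⁻³ Pa/m
Isobar spacing: Δn = ΔP/|∂P/∂n| = 400 Pa / 4.73×10⁻³ Pa/m = 84565 m ≈ 84.6 km

84.6 km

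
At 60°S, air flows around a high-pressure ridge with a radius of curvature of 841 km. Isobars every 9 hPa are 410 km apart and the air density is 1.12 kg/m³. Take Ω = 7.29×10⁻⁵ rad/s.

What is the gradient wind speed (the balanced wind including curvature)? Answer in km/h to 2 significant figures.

Coriolis parameter at 60°S:
f = 2Ω sin φ = 2 × 7.29×10⁻⁵ × sin 60° = 1.26×10⁻⁴ s⁻¹
Pressure gradient: |∂P/∂n| = 900 Pa / 410000 m = 2.20×10⁻³ Pa/m
Geostrophic speed: V_g = |∂P/∂n|/(fρ) = 2.20×10⁻³/(1.26×10⁻⁴ × 1.12) = 15.5 m/s
Around a high, pressure-gradient force acts outward with centrifugal, so Coriolis balances both:
fV = (1/ρ)|∂P/∂n| + V²/R  →  V² − fR·V + fR·V_g = 0
With fR = 1.26×10⁻⁴ × 841×10³ m = 106 m/s:
V = [fR − √((fR)² − 4 fR V_g)]/2 = [106 − √(106² − 4×106×15.5)]/2 = 18.9 m/s
Supergeostrophic (V > V_g = 15.5 m/s), as expected around a high.
Converting: 18.9 m/s × 3.6 = 68 km/h

68 km/h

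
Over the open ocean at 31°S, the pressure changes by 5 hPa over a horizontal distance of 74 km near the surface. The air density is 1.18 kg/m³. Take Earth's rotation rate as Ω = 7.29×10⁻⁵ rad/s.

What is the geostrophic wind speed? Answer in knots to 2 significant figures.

Coriolis parameter at 31°S:
f = 2Ω sin φ = 2 × 7.29×10⁻⁵ × sin 31° = 7.51×10⁻⁵ s⁻¹
Pressure gradient: |∂P/∂n| = 500 Pa / 74000 m = 6.76×10⁻³ Pa/m
Geostrophic balance (pressure-gradient force = Coriolis force):
V_g = (1/(fρ)) |∂P/∂n| = 6.76×10⁻³ / (7.51×10⁻⁵ × 1.18) = 76.3 m/s
Converting: 76.3 m/s × 1.944 = 150 knots

150 knots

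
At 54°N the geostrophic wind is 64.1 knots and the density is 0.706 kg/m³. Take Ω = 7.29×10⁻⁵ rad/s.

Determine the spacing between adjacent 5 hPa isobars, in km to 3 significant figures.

182 km

Coriolis parameter at 54°N:
f = 2Ω sin φ = 2 × 7.29×10⁻⁵ × sin 54° = 1.18×10⁻⁴ s⁻¹
Wind speed in SI: 64.1 knots = 33.0 m/s
Geostrophic balance rearranged: |∂P/∂n| = f ρ V_g
|∂P/∂n| = 1.18×10⁻⁴ × 0.706 × 33.0 = 2.75×10⁻³ Pa/m
Isobar spacing: Δn = ΔP/|∂P/∂n| = 500 Pa / 2.75×10⁻³ Pa/m = 182077 m ≈ 182 km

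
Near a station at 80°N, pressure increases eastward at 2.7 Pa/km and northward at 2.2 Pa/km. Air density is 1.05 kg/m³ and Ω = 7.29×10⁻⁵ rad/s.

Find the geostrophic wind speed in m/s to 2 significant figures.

Coriolis parameter at 80°N:
f = 2Ω sin φ = 2 × 7.29×10⁻⁵ × sin 80° = 1.44×10⁻⁴ s⁻¹
Component geostrophic relations (x east, y north):
u_g = −(1/(fρ)) ∂P/∂y,  v_g = (1/(fρ)) ∂P/∂x
u_g = −(2.2×10⁻³)/(1.44×10⁻⁴ × 1.05) = −14.6 m/s;  v_g = (2.7×10⁻³)/(1.44×10⁻⁴ × 1.05) = 17.9 m/s
|V_g| = √(u_g² + v_g²) = 23.1 m/s

23 m/s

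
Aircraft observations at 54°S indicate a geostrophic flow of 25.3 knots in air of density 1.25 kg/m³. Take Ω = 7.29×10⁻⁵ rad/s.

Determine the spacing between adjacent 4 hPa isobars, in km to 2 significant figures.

Coriolis parameter at 54°S:
f = 2Ω sin φ = 2 × 7.29×10⁻⁵ × sin 54° = 1.18×10⁻⁴ s⁻¹
Wind speed in SI: 25.3 knots = 13.0 m/s
Geostrophic balance rearranged: |∂P/∂n| = f ρ V_g
|∂P/∂n| = 1.18×10⁻⁴ × 1.25 × 13.0 = 1.92×10⁻³ Pa/m
Isobar spacing: Δn = ΔP/|∂P/∂n| = 400 Pa / 1.92×10⁻³ Pa/m = 208438 m ≈ 210 km

210 km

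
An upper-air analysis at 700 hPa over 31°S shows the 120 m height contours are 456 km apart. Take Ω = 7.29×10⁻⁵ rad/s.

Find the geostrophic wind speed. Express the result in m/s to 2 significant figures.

Coriolis parameter at 31°S:
f = 2Ω sin φ = 2 × 7.29×10⁻⁵ × sin 31° = 7.51×10⁻⁵ s⁻¹
Height gradient: |∂Z/∂n| = 120 m / 456000 m = 2.63×10⁻⁴
On a pressure surface, geostrophic balance gives V_g = (g/f)|∂Z/∂n|:
V_g = 9.81 × 2.63×10⁻⁴ / 7.51×10⁻⁵ = 34.4 m/s

34 m/s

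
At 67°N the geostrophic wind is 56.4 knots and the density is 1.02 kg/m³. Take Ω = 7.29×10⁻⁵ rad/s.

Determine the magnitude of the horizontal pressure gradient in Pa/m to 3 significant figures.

Coriolis parameter at 67°N:
f = 2Ω sin φ = 2 × 7.29×10⁻⁵ × sin 67° = 1.34×10⁻⁴ s⁻¹
Wind speed in SI: 56.4 knots = 29.0 m/s
Geostrophic balance rearranged: |∂P/∂n| = f ρ V_g
|∂P/∂n| = 1.34×10⁻⁴ × 1.02 × 29.0 = 3.97×10⁻³ Pa/m

3.97×10⁻³ Pa/m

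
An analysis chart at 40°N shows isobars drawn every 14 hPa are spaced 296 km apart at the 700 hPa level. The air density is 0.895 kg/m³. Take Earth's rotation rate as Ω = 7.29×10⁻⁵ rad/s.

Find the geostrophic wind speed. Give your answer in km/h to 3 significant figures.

203 km/h

Coriolis parameter at 40°N:
f = 2Ω sin φ = 2 × 7.29×10⁻⁵ × sin 40° = 9.37×10⁻⁵ s⁻¹
Pressure gradient: |∂P/∂n| = 1400 Pa / 296000 m = 4.73×10⁻³ Pa/m
Geostrophic balance (pressure-gradient force = Coriolis force):
V_g = (1/(fρ)) |∂P/∂n| = 4.73×10⁻³ / (9.37×10⁻⁵ × 0.895) = 56.4 m/s
Converting: 56.4 m/s × 3.6 = 203 km/h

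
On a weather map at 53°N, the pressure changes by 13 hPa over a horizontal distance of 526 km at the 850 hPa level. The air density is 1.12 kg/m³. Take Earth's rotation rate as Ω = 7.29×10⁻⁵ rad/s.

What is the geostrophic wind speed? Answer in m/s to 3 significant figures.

Coriolis parameter at 53°N:
f = 2Ω sin φ = 2 × 7.29×10⁻⁵ × sin 53° = 1.16×10⁻⁴ s⁻¹
Pressure gradient: |∂P/∂n| = 1300 Pa / 526000 m = 2.47×10⁻³ Pa/m
Geostrophic balance (pressure-gradient force = Coriolis force):
V_g = (1/(fρ)) |∂P/∂n| = 2.47×10⁻³ / (1.16×10⁻⁴ × 1.12) = 19.0 m/s

19.0 m/s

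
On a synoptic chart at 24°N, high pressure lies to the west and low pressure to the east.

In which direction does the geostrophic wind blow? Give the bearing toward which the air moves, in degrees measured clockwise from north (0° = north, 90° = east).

The pressure-gradient force points toward the east (bearing 090°).
Geostrophic balance: in the Northern Hemisphere the Coriolis force deflects motion to the right, so the geostrophic wind blows 90° to the right of the pressure-gradient force (low pressure on the left).
Rotating 090° by 90° clockwise gives 180° — the wind blows toward the south.

180°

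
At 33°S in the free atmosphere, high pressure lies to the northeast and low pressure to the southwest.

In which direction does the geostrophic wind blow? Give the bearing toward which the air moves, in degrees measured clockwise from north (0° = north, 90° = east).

135°

The pressure-gradient force points toward the southwest (bearing 225°).
Geostrophic balance: in the Southern Hemisphere the Coriolis force deflects motion to the left, so the geostrophic wind blows 90° to the left of the pressure-gradient force (low pressure on the right).
Rotating 225° by 90° counterclockwise gives 135° — the wind blows toward the southeast.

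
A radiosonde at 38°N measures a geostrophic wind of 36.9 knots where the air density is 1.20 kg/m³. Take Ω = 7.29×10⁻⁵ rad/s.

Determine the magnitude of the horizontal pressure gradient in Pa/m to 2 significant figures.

Coriolis parameter at 38°N:
f = 2Ω sin φ = 2 × 7.29×10⁻⁵ × sin 38° = 8.98×10⁻⁵ s⁻¹
Wind speed in SI: 36.9 knots = 19.0 m/s
Geostrophic balance rearranged: |∂P/∂n| = f ρ V_g
|∂P/∂n| = 8.98×10⁻⁵ × 1.20 × 19.0 = 2.04×10⁻³ Pa/m

2.0×10⁻³ Pa/m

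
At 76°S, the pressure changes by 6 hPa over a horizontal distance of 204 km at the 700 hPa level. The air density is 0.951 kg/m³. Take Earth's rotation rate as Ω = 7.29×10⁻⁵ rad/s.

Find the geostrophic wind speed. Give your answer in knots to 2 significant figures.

42 knots

Coriolis parameter at 76°S:
f = 2Ω sin φ = 2 × 7.29×10⁻⁵ × sin 76° = 1.41×10⁻⁴ s⁻¹
Pressure gradient: |∂P/∂n| = 600 Pa / 204000 m = 2.94×10⁻³ Pa/m
Geostrophic balance (pressure-gradient force = Coriolis force):
V_g = (1/(fρ)) |∂P/∂n| = 2.94×10⁻³ / (1.41×10⁻⁴ × 0.951) = 21.9 m/s
Converting: 21.9 m/s × 1.944 = 42 knots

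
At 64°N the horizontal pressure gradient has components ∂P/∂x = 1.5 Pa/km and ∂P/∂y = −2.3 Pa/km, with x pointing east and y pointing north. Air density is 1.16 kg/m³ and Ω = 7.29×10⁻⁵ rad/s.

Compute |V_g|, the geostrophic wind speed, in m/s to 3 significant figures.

Coriolis parameter at 64°N:
f = 2Ω sin φ = 2 × 7.29×10⁻⁵ × sin 64° = 1.31×10⁻⁴ s⁻¹
Component geostrophic relations (x east, y north):
u_g = −(1/(fρ)) ∂P/∂y,  v_g = (1/(fρ)) ∂P/∂x
u_g = −(−2.3×10⁻³)/(1.31×10⁻⁴ × 1.16) = 15.1 m/s;  v_g = (1.5×10⁻³)/(1.31×10⁻⁴ × 1.16) = 9.87 m/s
|V_g| = √(u_g² + v_g²) = 18.1 m/s

18.1 m/s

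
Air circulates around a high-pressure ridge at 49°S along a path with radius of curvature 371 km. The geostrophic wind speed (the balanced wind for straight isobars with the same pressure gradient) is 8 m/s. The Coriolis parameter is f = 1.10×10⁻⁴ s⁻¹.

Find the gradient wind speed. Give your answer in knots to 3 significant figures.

21.2 knots

Around a high, pressure-gradient force acts outward with centrifugal, so Coriolis balances both:
fV = (1/ρ)|∂P/∂n| + V²/R  →  V² − fR·V + fR·V_g = 0
With fR = 1.10×10⁻⁴ × 371×10³ m = 40.8 m/s:
V = [fR − √((fR)² − 4 fR V_g)]/2 = [40.8 − √(40.8² − 4×40.8×8)]/2 = 10.9 m/s
Supergeostrophic (V > V_g = 8 m/s), as expected around a high.
Converting: 10.9 m/s × 1.944 = 21.2 knots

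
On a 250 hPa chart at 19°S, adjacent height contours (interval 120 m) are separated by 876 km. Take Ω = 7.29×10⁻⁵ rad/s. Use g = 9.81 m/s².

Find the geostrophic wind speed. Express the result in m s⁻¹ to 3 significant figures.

Coriolis parameter at 19°S:
f = 2Ω sin φ = 2 × 7.29×10⁻⁵ × sin 19° = 4.75×10⁻⁵ s⁻¹
Height gradient: |∂Z/∂n| = 120 m / 876000 m = 1.37×10⁻⁴
On a pressure surface, geostrophic balance gives V_g = (g/f)|∂Z/∂n|:
V_g = 9.81 × 1.37×10⁻⁴ / 4.75×10⁻⁵ = 28.3 m/s

28.3 m s⁻¹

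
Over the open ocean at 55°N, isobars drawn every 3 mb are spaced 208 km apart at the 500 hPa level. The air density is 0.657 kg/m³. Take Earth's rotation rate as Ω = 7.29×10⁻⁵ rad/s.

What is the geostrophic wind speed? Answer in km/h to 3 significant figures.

Coriolis parameter at 55°N:
f = 2Ω sin φ = 2 × 7.29×10⁻⁵ × sin 55° = 1.19×10⁻⁴ s⁻¹
Pressure gradient: |∂P/∂n| = 300 Pa / 208000 m = 1.44×10⁻³ Pa/m
Geostrophic balance (pressure-gradient force = Coriolis force):
V_g = (1/(fρ)) |∂P/∂n| = 1.44×10⁻³ / (1.19×10⁻⁴ × 0.657) = 18.4 m/s
Converting: 18.4 m/s × 3.6 = 66.2 km/h

66.2 km/h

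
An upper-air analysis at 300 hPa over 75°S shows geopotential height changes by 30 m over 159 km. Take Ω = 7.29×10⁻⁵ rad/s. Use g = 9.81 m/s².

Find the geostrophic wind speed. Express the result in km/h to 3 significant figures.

47.3 km/h

Coriolis parameter at 75°S:
f = 2Ω sin φ = 2 × 7.29×10⁻⁵ × sin 75° = 1.41×10⁻⁴ s⁻¹
Height gradient: |∂Z/∂n| = 30 m / 159000 m = 1.89×10⁻⁴
On a pressure surface, geostrophic balance gives V_g = (g/f)|∂Z/∂n|:
V_g = 9.81 × 1.89×10⁻⁴ / 1.41×10⁻⁴ = 13.1 m/s
Converting: 13.1 m/s × 3.6 = 47.3 km/h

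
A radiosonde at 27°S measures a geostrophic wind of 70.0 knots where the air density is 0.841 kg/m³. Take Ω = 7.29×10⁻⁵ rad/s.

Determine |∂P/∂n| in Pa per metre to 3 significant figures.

Coriolis parameter at 27°S:
f = 2Ω sin φ = 2 × 7.29×10⁻⁵ × sin 27° = 6.62×10⁻⁵ s⁻¹
Wind speed in SI: 70.0 knots = 36.0 m/s
Geostrophic balance rearranged: |∂P/∂n| = f ρ V_g
|∂P/∂n| = 6.62×10⁻⁵ × 0.841 × 36.0 = 2.00×10⁻³ Pa/m

2.00×10⁻³ Pa/m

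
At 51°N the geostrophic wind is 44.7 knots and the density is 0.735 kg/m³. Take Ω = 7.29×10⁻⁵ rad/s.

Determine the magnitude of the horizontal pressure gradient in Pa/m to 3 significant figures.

Coriolis parameter at 51°N:
f = 2Ω sin φ = 2 × 7.29×10⁻⁵ × sin 51° = 1.13×10⁻⁴ s⁻¹
Wind speed in SI: 44.7 knots = 23.0 m/s
Geostrophic balance rearranged: |∂P/∂n| = f ρ V_g
|∂P/∂n| = 1.13×10⁻⁴ × 0.735 × 23.0 = 1.92×10⁻³ Pa/m

1.92×10⁻³ Pa/m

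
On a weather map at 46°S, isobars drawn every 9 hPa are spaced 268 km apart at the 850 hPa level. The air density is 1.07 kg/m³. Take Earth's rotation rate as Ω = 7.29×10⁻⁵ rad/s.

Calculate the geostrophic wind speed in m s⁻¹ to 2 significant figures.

Coriolis parameter at 46°S:
f = 2Ω sin φ = 2 × 7.29×10⁻⁵ × sin 46° = 1.05×10⁻⁴ s⁻¹
Pressure gradient: |∂P/∂n| = 900 Pa / 268000 m = 3.36×10⁻³ Pa/m
Geostrophic balance (pressure-gradient force = Coriolis force):
V_g = (1/(fρ)) |∂P/∂n| = 3.36×10⁻³ / (1.05×10⁻⁴ × 1.07) = 29.9 m/s

30 m s⁻¹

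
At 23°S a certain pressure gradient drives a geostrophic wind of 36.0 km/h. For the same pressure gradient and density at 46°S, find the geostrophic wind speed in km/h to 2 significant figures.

20 km/h

With the same pressure gradient and density, V_g ∝ 1/f ∝ 1/sin φ.
V₂ = V₁ · sin φ₁ / sin φ₂ = 36.0 × sin 23° / sin 46°
V₂ = 36.0 × 0.3907/0.7193 = 20 km/h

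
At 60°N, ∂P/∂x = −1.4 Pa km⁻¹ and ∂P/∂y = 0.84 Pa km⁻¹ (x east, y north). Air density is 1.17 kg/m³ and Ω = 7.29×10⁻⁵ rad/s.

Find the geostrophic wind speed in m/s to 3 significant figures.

11.1 m/s

Coriolis parameter at 60°N:
f = 2Ω sin φ = 2 × 7.29×10⁻⁵ × sin 60° = 1.26×10⁻⁴ s⁻¹
Component geostrophic relations (x east, y north):
u_g = −(1/(fρ)) ∂P/∂y,  v_g = (1/(fρ)) ∂P/∂x
u_g = −(0.84×10⁻³)/(1.26×10⁻⁴ × 1.17) = −5.69 m/s;  v_g = (−1.4×10⁻³)/(1.26×10⁻⁴ × 1.17) = −9.48 m/s
|V_g| = √(u_g² + v_g²) = 11.1 m/s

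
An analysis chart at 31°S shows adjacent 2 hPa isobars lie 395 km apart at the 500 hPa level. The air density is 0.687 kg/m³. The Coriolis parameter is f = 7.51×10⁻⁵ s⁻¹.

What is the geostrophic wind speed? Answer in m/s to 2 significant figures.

9.8 m/s

Pressure gradient: |∂P/∂n| = 200 Pa / 395000 m = 5.06×10⁻⁴ Pa/m
Geostrophic balance (pressure-gradient force = Coriolis force):
V_g = (1/(fρ)) |∂P/∂n| = 5.06×10⁻⁴ / (7.51×10⁻⁵ × 0.687) = 9.81 m/s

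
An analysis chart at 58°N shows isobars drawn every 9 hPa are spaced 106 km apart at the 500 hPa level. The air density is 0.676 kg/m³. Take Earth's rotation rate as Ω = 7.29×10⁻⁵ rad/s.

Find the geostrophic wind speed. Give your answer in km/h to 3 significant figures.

366 km/h

Coriolis parameter at 58°N:
f = 2Ω sin φ = 2 × 7.29×10⁻⁵ × sin 58° = 1.24×10⁻⁴ s⁻¹
Pressure gradient: |∂P/∂n| = 900 Pa / 106000 m = 8.49×10⁻³ Pa/m
Geostrophic balance (pressure-gradient force = Coriolis force):
V_g = (1/(fρ)) |∂P/∂n| = 8.49×10⁻³ / (1.24×10⁻⁴ × 0.676) = 102 m/s
Converting: 102 m/s × 3.6 = 366 km/h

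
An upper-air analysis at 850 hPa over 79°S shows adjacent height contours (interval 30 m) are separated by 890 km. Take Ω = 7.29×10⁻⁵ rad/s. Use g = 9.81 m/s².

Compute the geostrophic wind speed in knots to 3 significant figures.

Coriolis parameter at 79°S:
f = 2Ω sin φ = 2 × 7.29×10⁻⁵ × sin 79° = 1.43×10⁻⁴ s⁻¹
Height gradient: |∂Z/∂n| = 30 m / 890000 m = 3.37×10⁻⁵
On a pressure surface, geostrophic balance gives V_g = (g/f)|∂Z/∂n|:
V_g = 9.81 × 3.37×10⁻⁵ / 1.43×10⁻⁴ = 2.31 m/s
Converting: 2.31 m/s × 1.944 = 4.49 knots

4.49 knots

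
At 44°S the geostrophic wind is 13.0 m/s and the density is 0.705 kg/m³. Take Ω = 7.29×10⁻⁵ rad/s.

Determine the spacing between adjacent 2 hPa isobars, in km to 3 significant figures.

Coriolis parameter at 44°S:
f = 2Ω sin φ = 2 × 7.29×10⁻⁵ × sin 44° = 1.01×10⁻⁴ s⁻¹
Geostrophic balance rearranged: |∂P/∂n| = f ρ V_g
|∂P/∂n| = 1.01×10⁻⁴ × 0.705 × 13.0 = 9.28×10⁻⁴ Pa/m
Isobar spacing: Δn = ΔP/|∂P/∂n| = 200 Pa / 9.28×10⁻⁴ Pa/m = 215461 m ≈ 215 km

215 km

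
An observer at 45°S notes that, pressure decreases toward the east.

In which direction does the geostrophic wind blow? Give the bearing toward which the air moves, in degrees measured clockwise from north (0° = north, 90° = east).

000°

The pressure-gradient force points toward the east (bearing 090°).
Geostrophic balance: in the Southern Hemisphere the Coriolis force deflects motion to the left, so the geostrophic wind blows 90° to the left of the pressure-gradient force (low pressure on the right).
Rotating 090° by 90° counterclockwise gives 000° — the wind blows toward the north.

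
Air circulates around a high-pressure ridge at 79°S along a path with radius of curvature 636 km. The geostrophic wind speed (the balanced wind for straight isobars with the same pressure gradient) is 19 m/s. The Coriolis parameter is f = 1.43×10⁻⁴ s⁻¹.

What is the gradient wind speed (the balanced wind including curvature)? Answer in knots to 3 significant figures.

Around a high, pressure-gradient force acts outward with centrifugal, so Coriolis balances both:
fV = (1/ρ)|∂P/∂n| + V²/R  →  V² − fR·V + fR·V_g = 0
With fR = 1.43×10⁻⁴ × 636×10³ m = 90.9 m/s:
V = [fR − √((fR)² − 4 fR V_g)]/2 = [90.9 − √(90.9² − 4×90.9×19)]/2 = 27 m/s
Supergeostrophic (V > V_g = 19 m/s), as expected around a high.
Converting: 27 m/s × 1.944 = 52.6 knots

52.6 knots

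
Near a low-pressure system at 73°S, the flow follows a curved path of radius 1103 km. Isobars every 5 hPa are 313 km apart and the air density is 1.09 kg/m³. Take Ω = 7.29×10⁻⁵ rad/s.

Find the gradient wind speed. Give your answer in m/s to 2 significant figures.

Coriolis parameter at 73°S:
f = 2Ω sin φ = 2 × 7.29×10⁻⁵ × sin 73° = 1.39×10⁻⁴ s⁻¹
Pressure gradient: |∂P/∂n| = 500 Pa / 313000 m = 1.60×10⁻³ Pa/m
Geostrophic speed: V_g = |∂P/∂n|/(fρ) = 1.60×10⁻³/(1.39×10⁻⁴ × 1.09) = 10.5 m/s
Around a low, centrifugal force acts outward with Coriolis, so pressure-gradient force balances both:
(1/ρ)|∂P/∂n| = fV + V²/R  →  V² + fR·V − fR·V_g = 0
With fR = 1.39×10⁻⁴ × 1103×10³ m = 154 m/s:
V = [−fR + √((fR)² + 4 fR V_g)]/2 = [−154 + √(154² + 4×154×10.5)]/2 = 9.88 m/s
Subgeostrophic (V < V_g = 10.5 m/s), as expected around a low.

9.9 m/s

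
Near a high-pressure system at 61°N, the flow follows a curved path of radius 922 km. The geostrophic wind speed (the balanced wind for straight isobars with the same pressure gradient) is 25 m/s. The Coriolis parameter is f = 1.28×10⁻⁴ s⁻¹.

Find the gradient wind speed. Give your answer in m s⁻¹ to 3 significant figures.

Around a high, pressure-gradient force acts outward with centrifugal, so Coriolis balances both:
fV = (1/ρ)|∂P/∂n| + V²/R  →  V² − fR·V + fR·V_g = 0
With fR = 1.28×10⁻⁴ × 922×10³ m = 118 m/s:
V = [fR − √((fR)² − 4 fR V_g)]/2 = [118 − √(118² − 4×118×25)]/2 = 36 m/s
Supergeostrophic (V > V_g = 25 m/s), as expected around a high.

36.0 m s⁻¹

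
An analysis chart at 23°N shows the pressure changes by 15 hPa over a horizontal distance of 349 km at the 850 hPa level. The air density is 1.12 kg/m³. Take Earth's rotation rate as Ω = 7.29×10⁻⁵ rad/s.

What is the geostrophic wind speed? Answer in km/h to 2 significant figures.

240 km/h

Coriolis parameter at 23°N:
f = 2Ω sin φ = 2 × 7.29×10⁻⁵ × sin 23° = 5.70×10⁻⁵ s⁻¹
Pressure gradient: |∂P/∂n| = 1500 Pa / 349000 m = 4.30×10⁻³ Pa/m
Geostrophic balance (pressure-gradient force = Coriolis force):
V_g = (1/(fρ)) |∂P/∂n| = 4.30×10⁻³ / (5.70×10⁻⁵ × 1.12) = 67.4 m/s
Converting: 67.4 m/s × 3.6 = 240 km/h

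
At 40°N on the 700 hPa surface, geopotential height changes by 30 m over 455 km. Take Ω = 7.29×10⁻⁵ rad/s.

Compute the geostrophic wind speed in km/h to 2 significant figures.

Coriolis parameter at 40°N:
f = 2Ω sin φ = 2 × 7.29×10⁻⁵ × sin 40° = 9.37×10⁻⁵ s⁻¹
Height gradient: |∂Z/∂n| = 30 m / 455000 m = 6.59×10⁻⁵
On a pressure surface, geostrophic balance gives V_g = (g/f)|∂Z/∂n|:
V_g = 9.81 × 6.59×10⁻⁵ / 9.37×10⁻⁵ = 6.90 m/s
Converting: 6.90 m/s × 3.6 = 25 km/h

25 km/h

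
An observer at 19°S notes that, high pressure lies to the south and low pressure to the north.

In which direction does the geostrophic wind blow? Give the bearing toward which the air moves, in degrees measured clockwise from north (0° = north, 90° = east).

The pressure-gradient force points toward the north (bearing 000°).
Geostrophic balance: in the Southern Hemisphere the Coriolis force deflects motion to the left, so the geostrophic wind blows 90° to the left of the pressure-gradient force (low pressure on the right).
Rotating 000° by 90° counterclockwise gives 270° — the wind blows toward the west.

270°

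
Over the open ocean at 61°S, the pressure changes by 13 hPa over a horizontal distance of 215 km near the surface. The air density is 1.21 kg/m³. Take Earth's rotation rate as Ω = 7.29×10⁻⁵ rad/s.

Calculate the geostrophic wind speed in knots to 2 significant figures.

Coriolis parameter at 61°S:
f = 2Ω sin φ = 2 × 7.29×10⁻⁵ × sin 61° = 1.28×10⁻⁴ s⁻¹
Pressure gradient: |∂P/∂n| = 1300 Pa / 215000 m = 6.05×10⁻³ Pa/m
Geostrophic balance (pressure-gradient force = Coriolis force):
V_g = (1/(fρ)) |∂P/∂n| = 6.05×10⁻³ / (1.28×10⁻⁴ × 1.21) = 39.2 m/s
Converting: 39.2 m/s × 1.944 = 76 knots

76 knots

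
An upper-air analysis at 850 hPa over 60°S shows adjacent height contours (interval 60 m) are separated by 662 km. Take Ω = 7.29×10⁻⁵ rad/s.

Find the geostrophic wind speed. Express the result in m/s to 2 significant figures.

Coriolis parameter at 60°S:
f = 2Ω sin φ = 2 × 7.29×10⁻⁵ × sin 60° = 1.26×10⁻⁴ s⁻¹
Height gradient: |∂Z/∂n| = 60 m / 662000 m = 9.06×10⁻⁵
On a pressure surface, geostrophic balance gives V_g = (g/f)|∂Z/∂n|:
V_g = 9.81 × 9.06×10⁻⁵ / 1.26×10⁻⁴ = 7.04 m/s

7.0 m/s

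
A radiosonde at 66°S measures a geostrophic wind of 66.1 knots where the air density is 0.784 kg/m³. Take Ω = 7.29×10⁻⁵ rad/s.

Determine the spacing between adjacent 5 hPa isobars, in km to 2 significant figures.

140 km

Coriolis parameter at 66°S:
f = 2Ω sin φ = 2 × 7.29×10⁻⁵ × sin 66° = 1.33×10⁻⁴ s⁻¹
Wind speed in SI: 66.1 knots = 34.0 m/s
Geostrophic balance rearranged: |∂P/∂n| = f ρ V_g
|∂P/∂n| = 1.33×10⁻⁴ × 0.784 × 34.0 = 3.55×10⁻³ Pa/m
Isobar spacing: Δn = ΔP/|∂P/∂n| = 500 Pa / 3.55×10⁻³ Pa/m = 140808 m ≈ 140 km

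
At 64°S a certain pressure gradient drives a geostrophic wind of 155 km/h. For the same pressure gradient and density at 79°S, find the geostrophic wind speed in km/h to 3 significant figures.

With the same pressure gradient and density, V_g ∝ 1/f ∝ 1/sin φ.
V₂ = V₁ · sin φ₁ / sin φ₂ = 155 × sin 64° / sin 79°
V₂ = 155 × 0.8988/0.9816 = 142 km/h

142 km/h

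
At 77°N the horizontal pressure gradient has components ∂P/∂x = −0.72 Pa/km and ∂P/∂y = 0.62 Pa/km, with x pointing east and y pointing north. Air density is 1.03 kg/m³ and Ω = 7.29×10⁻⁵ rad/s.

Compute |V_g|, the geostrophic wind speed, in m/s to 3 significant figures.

6.49 m/s

Coriolis parameter at 77°N:
f = 2Ω sin φ = 2 × 7.29×10⁻⁵ × sin 77° = 1.42×10⁻⁴ s⁻¹
Component geostrophic relations (x east, y north):
u_g = −(1/(fρ)) ∂P/∂y,  v_g = (1/(fρ)) ∂P/∂x
u_g = −(0.62×10⁻³)/(1.42×10⁻⁴ × 1.03) = −4.24 m/s;  v_g = (−0.72×10⁻³)/(1.42×10⁻⁴ × 1.03) = −4.92 m/s
|V_g| = √(u_g² + v_g²) = 6.49 m/s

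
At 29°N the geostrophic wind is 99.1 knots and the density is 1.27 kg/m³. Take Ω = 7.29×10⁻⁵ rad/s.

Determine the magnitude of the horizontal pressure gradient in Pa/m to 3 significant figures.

Coriolis parameter at 29°N:
f = 2Ω sin φ = 2 × 7.29×10⁻⁵ × sin 29° = 7.07×10⁻⁵ s⁻¹
Wind speed in SI: 99.1 knots = 51.0 m/s
Geostrophic balance rearranged: |∂P/∂n| = f ρ V_g
|∂P/∂n| = 7.07×10⁻⁵ × 1.27 × 51.0 = 4.58×10⁻³ Pa/m

4.58×10⁻³ Pa/m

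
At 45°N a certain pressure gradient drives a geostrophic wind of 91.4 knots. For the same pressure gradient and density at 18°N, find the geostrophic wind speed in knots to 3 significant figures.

209 knots

With the same pressure gradient and density, V_g ∝ 1/f ∝ 1/sin φ.
V₂ = V₁ · sin φ₁ / sin φ₂ = 91.4 × sin 45° / sin 18°
V₂ = 91.4 × 0.7071/0.3090 = 209 knots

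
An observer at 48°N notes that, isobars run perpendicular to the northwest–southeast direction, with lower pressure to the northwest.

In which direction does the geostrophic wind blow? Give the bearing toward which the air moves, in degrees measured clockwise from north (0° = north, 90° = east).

045°

The pressure-gradient force points toward the northwest (bearing 315°).
Geostrophic balance: in the Northern Hemisphere the Coriolis force deflects motion to the right, so the geostrophic wind blows 90° to the right of the pressure-gradient force (low pressure on the left).
Rotating 315° by 90° clockwise gives 045° — the wind blows toward the northeast.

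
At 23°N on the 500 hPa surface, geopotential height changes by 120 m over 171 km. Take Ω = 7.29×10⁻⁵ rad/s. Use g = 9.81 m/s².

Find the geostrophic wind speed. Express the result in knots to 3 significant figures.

Coriolis parameter at 23°N:
f = 2Ω sin φ = 2 × 7.29×10⁻⁵ × sin 23° = 5.70×10⁻⁵ s⁻¹
Height gradient: |∂Z/∂n| = 120 m / 171000 m = 7.02×10⁻⁴
On a pressure surface, geostrophic balance gives V_g = (g/f)|∂Z/∂n|:
V_g = 9.81 × 7.02×10⁻⁴ / 5.70×10⁻⁵ = 121 m/s
Converting: 121 m/s × 1.944 = 235 knots

235 knots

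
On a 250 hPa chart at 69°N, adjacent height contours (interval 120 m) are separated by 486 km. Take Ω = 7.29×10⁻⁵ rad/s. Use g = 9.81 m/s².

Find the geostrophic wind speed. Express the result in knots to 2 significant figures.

35 knots

Coriolis parameter at 69°N:
f = 2Ω sin φ = 2 × 7.29×10⁻⁵ × sin 69° = 1.36×10⁻⁴ s⁻¹
Height gradient: |∂Z/∂n| = 120 m / 486000 m = 2.47×10⁻⁴
On a pressure surface, geostrophic balance gives V_g = (g/f)|∂Z/∂n|:
V_g = 9.81 × 2.47×10⁻⁴ / 1.36×10⁻⁴ = 17.8 m/s
Converting: 17.8 m/s × 1.944 = 35 knots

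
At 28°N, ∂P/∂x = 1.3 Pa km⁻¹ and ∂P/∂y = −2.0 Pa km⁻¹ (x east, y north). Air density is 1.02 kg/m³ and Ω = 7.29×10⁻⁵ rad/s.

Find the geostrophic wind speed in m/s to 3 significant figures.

Coriolis parameter at 28°N:
f = 2Ω sin φ = 2 × 7.29×10⁻⁵ × sin 28° = 6.84×10⁻⁵ s⁻¹
Component geostrophic relations (x east, y north):
u_g = −(1/(fρ)) ∂P/∂y,  v_g = (1/(fρ)) ∂P/∂x
u_g = −(−2.0×10⁻³)/(6.84×10⁻⁵ × 1.02) = 28.6 m/s;  v_g = (1.3×10⁻³)/(6.84×10⁻⁵ × 1.02) = 18.6 m/s
|V_g| = √(u_g² + v_g²) = 34.2 m/s

34.2 m/s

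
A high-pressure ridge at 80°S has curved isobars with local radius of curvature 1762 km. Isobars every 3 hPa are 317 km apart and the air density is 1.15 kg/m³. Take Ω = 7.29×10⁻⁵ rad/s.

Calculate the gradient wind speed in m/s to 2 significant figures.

5.9 m/s

Coriolis parameter at 80°S:
f = 2Ω sin φ = 2 × 7.29×10⁻⁵ × sin 80° = 1.44×10⁻⁴ s⁻¹
Pressure gradient: |∂P/∂n| = 300 Pa / 317000 m = 9.46×10⁻⁴ Pa/m
Geostrophic speed: V_g = |∂P/∂n|/(fρ) = 9.46×10⁻⁴/(1.44×10⁻⁴ × 1.15) = 5.73 m/s
Around a high, pressure-gradient force acts outward with centrifugal, so Coriolis balances both:
fV = (1/ρ)|∂P/∂n| + V²/R  →  V² − fR·V + fR·V_g = 0
With fR = 1.44×10⁻⁴ × 1762×10³ m = 253 m/s:
V = [fR − √((fR)² − 4 fR V_g)]/2 = [253 − √(253² − 4×253×5.73)]/2 = 5.87 m/s
Supergeostrophic (V > V_g = 5.73 m/s), as expected around a high.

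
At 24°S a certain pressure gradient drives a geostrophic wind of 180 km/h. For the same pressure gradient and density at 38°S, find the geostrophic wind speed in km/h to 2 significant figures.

With the same pressure gradient and density, V_g ∝ 1/f ∝ 1/sin φ.
V₂ = V₁ · sin φ₁ / sin φ₂ = 180 × sin 24° / sin 38°
V₂ = 180 × 0.4067/0.6157 = 120 km/h

120 km/h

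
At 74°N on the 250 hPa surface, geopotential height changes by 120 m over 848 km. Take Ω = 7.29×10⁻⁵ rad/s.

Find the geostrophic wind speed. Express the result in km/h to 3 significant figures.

35.7 km/h

Coriolis parameter at 74°N:
f = 2Ω sin φ = 2 × 7.29×10⁻⁵ × sin 74° = 1.40×10⁻⁴ s⁻¹
Height gradient: |∂Z/∂n| = 120 m / 848000 m = 1.42×10⁻⁴
On a pressure surface, geostrophic balance gives V_g = (g/f)|∂Z/∂n|:
V_g = 9.81 × 1.42×10⁻⁴ / 1.40×10⁻⁴ = 9.91 m/s
Converting: 9.91 m/s × 3.6 = 35.7 km/h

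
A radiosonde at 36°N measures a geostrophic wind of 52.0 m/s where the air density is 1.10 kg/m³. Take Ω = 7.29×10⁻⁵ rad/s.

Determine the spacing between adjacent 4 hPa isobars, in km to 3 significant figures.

Coriolis parameter at 36°N:
f = 2Ω sin φ = 2 × 7.29×10⁻⁵ × sin 36° = 8.57×10⁻⁵ s⁻¹
Geostrophic balance rearranged: |∂P/∂n| = f ρ V_g
|∂P/∂n| = 8.57×10⁻⁵ × 1.10 × 52.0 = 4.90×10⁻³ Pa/m
Isobar spacing: Δn = ΔP/|∂P/∂n| = 400 Pa / 4.90×10⁻³ Pa/m = 81600 m ≈ 81.6 km

81.6 km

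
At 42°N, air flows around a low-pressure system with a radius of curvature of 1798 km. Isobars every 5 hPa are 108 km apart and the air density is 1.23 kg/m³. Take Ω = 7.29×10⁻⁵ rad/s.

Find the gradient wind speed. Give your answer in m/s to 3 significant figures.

Coriolis parameter at 42°N:
f = 2Ω sin φ = 2 × 7.29×10⁻⁵ × sin 42° = 9.76×10⁻⁵ s⁻¹
Pressure gradient: |∂P/∂n| = 500 Pa / 108000 m = 4.63×10⁻³ Pa/m
Geostrophic speed: V_g = |∂P/∂n|/(fρ) = 4.63×10⁻³/(9.76×10⁻⁵ × 1.23) = 38.6 m/s
Around a low, centrifugal force acts outward with Coriolis, so pressure-gradient force balances both:
(1/ρ)|∂P/∂n| = fV + V²/R  →  V² + fR·V − fR·V_g = 0
With fR = 9.76×10⁻⁵ × 1798×10³ m = 175 m/s:
V = [−fR + √((fR)² + 4 fR V_g)]/2 = [−175 + √(175² + 4×175×38.6)]/2 = 32.5 m/s
Subgeostrophic (V < V_g = 38.6 m/s), as expected around a low.

32.5 m/s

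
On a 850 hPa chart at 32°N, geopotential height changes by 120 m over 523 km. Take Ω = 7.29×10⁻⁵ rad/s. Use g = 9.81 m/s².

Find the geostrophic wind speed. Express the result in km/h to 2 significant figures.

Coriolis parameter at 32°N:
f = 2Ω sin φ = 2 × 7.29×10⁻⁵ × sin 32° = 7.73×10⁻⁵ s⁻¹
Height gradient: |∂Z/∂n| = 120 m / 523000 m = 2.29×10⁻⁴
On a pressure surface, geostrophic balance gives V_g = (g/f)|∂Z/∂n|:
V_g = 9.81 × 2.29×10⁻⁴ / 7.73×10⁻⁵ = 29.1 m/s
Converting: 29.1 m/s × 3.6 = 100 km/h

100 km/h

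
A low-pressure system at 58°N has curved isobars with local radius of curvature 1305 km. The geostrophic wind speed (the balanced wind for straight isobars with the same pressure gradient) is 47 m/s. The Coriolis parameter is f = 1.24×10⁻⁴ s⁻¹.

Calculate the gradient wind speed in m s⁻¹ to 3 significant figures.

Around a low, centrifugal force acts outward with Coriolis, so pressure-gradient force balances both:
(1/ρ)|∂P/∂n| = fV + V²/R  →  V² + fR·V − fR·V_g = 0
With fR = 1.24×10⁻⁴ × 1305×10³ m = 162 m/s:
V = [−fR + √((fR)² + 4 fR V_g)]/2 = [−162 + √(162² + 4×162×47)]/2 = 38.1 m/s
Subgeostrophic (V < V_g = 47 m/s), as expected around a low.

38.1 m s⁻¹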